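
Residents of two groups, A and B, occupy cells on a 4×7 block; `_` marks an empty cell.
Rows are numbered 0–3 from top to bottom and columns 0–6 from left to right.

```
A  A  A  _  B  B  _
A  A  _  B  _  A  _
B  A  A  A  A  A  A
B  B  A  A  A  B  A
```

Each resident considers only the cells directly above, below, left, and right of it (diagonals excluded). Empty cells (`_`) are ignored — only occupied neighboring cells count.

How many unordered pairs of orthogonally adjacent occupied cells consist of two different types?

9

Scan each occupied cell's neighbors to the right and below so each pair is counted once.
From row 0: 1 unlike of 6 pairs (running 1/6).
From row 1: 2 unlike of 5 pairs (running 3/11).
From row 2: 3 unlike of 13 pairs (running 6/24).
From row 3: 3 unlike of 6 pairs (running 9/30).
Total adjacent occupied pairs: 30; unlike-type pairs: 9.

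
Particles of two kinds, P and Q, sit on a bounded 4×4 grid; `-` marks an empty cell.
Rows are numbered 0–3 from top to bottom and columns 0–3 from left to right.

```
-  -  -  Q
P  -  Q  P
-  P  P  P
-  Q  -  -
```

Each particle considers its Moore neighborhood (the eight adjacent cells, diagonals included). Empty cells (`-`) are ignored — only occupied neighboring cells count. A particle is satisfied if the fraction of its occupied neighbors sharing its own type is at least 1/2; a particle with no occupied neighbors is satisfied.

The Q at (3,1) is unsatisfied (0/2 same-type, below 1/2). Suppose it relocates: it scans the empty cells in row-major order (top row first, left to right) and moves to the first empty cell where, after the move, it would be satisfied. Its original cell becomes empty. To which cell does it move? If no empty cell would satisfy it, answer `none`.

(0,1)

Vacating (3,1). Empty cells in order:
  (0,0): 0/1 same-type → still unsatisfied.
  (0,1): 1/2 same-type → satisfied — stop here.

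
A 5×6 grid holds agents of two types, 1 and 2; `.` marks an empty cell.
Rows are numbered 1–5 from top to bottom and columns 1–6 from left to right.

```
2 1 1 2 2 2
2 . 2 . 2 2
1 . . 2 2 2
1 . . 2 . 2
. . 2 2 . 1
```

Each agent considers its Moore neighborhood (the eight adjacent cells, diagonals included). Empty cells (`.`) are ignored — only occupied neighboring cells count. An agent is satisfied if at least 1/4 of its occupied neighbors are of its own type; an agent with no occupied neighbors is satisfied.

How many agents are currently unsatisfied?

1

(1,1)2 1/2 ok
(1,2)1 1/4 ok
(1,3)1 1/3 ok
(1,4)2 3/4 ok
(1,5)2 4/4 ok
(1,6)2 3/3 ok
(2,1)2 1/3 ok
(2,3)2 2/4 ok
(2,5)2 7/7 ok
(2,6)2 5/5 ok
(3,1)1 1/2 ok
(3,4)2 4/4 ok
(3,5)2 6/6 ok
(3,6)2 4/4 ok
(4,1)1 1/1 ok
(4,4)2 4/4 ok
(4,6)2 2/3 ok
(5,3)2 2/2 ok
(5,4)2 2/2 ok
(5,6)1 0/1 unhappy
Unsatisfied: (5,6) — 1 in total.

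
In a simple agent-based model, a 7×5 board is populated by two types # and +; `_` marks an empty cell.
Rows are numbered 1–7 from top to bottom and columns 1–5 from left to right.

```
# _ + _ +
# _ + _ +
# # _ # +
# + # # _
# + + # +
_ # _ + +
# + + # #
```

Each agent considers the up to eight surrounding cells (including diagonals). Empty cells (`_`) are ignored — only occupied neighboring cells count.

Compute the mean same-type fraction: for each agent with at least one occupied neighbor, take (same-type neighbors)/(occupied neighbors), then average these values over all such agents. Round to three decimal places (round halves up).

0.534

(1,1)# 1/1
(1,3)+ 1/1
(1,5)+ 1/1
(2,1)# 3/3
(2,3)+ 1/3
(2,5)+ 2/3
(3,1)# 3/4
(3,2)# 4/6
(3,4)# 2/5
(3,5)+ 1/3
(4,1)# 3/5
(4,2)+ 2/7
(4,3)# 4/7
(4,4)# 3/6
(5,1)# 2/4
(5,2)+ 2/6
(5,3)+ 3/7
(5,4)# 2/6
(5,5)+ 2/4
(6,2)# 2/6
(6,4)+ 4/7
(6,5)+ 2/5
(7,1)# 1/2
(7,2)+ 1/3
(7,3)+ 2/4
(7,4)# 1/4
(7,5)# 1/3
Sum over 27 agents: 1/1 + 1/1 + 1/1 + 3/3 + 1/3 + 2/3 + 3/4 + 4/6 + 2/5 + 1/3 + 3/5 + 2/7 + 4/7 + 3/6 + 2/4 + 2/6 + 3/7 + 2/6 + 2/4 + 2/6 + 4/7 + 2/5 + 1/2 + 1/3 + 2/4 + 1/4 + 1/3 = 3029/210; mean = 3029/210 ÷ 27 = 3029/5670 = 0.534215… → 0.534.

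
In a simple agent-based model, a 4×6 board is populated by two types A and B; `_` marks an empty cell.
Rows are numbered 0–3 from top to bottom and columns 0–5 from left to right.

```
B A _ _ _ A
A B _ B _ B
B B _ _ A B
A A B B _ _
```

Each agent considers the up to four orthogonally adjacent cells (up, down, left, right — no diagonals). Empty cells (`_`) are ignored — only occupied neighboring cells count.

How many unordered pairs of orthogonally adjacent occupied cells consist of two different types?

10

Scan each occupied cell's neighbors to the right and below so each pair is counted once.
From row 0: 4 unlike of 4 pairs (running 4/4).
From row 1: 2 unlike of 4 pairs (running 6/8).
From row 2: 3 unlike of 4 pairs (running 9/12).
From row 3: 1 unlike of 3 pairs (running 10/15).
Total adjacent occupied pairs: 15; unlike-type pairs: 10.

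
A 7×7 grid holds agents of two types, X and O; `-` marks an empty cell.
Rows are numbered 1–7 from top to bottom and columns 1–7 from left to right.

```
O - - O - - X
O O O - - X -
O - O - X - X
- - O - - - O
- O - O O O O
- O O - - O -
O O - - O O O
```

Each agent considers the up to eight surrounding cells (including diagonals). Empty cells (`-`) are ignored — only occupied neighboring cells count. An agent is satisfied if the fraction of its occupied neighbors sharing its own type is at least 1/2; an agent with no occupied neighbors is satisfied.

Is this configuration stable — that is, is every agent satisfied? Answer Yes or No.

(1,1)O 2/2 ok
(1,4)O 1/1 ok
(1,7)X 1/1 ok
(2,1)O 3/3 ok
(2,2)O 5/5 ok
(2,3)O 3/3 ok
(2,6)X 3/3 ok
(3,1)O 2/2 ok
(3,3)O 3/3 ok
(3,5)X 1/1 ok
(3,7)X 1/2 ok
(4,3)O 3/3 ok
(4,7)O 2/3 ok
(5,2)O 3/3 ok
(5,4)O 3/3 ok
(5,5)O 3/3 ok
(5,6)O 4/4 ok
(5,7)O 3/3 ok
(6,2)O 4/4 ok
(6,3)O 4/4 ok
(6,6)O 6/6 ok
(7,1)O 2/2 ok
(7,2)O 3/3 ok
(7,5)O 2/2 ok
(7,6)O 3/3 ok
(7,7)O 2/2 ok
All meet the threshold, so the configuration is stable.

Yes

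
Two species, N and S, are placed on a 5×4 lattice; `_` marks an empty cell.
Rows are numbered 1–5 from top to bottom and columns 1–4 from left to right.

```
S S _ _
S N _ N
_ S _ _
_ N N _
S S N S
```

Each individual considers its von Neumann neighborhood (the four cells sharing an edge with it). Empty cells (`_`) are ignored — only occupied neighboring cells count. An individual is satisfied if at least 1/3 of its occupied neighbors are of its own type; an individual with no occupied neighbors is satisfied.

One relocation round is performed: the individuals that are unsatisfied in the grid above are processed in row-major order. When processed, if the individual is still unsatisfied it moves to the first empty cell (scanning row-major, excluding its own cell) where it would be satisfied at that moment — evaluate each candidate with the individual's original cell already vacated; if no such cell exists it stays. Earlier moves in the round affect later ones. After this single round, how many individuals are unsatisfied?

Initially unsatisfied (in order): (2,2), (3,2), (5,4).
  (2,2) → (1,4).
  (3,2) → (1,3).
  (5,4) → (2,2).
Resulting grid:
S S S N
S S _ N
_ _ _ _
_ N N _
S S N _
All satisfied now.

0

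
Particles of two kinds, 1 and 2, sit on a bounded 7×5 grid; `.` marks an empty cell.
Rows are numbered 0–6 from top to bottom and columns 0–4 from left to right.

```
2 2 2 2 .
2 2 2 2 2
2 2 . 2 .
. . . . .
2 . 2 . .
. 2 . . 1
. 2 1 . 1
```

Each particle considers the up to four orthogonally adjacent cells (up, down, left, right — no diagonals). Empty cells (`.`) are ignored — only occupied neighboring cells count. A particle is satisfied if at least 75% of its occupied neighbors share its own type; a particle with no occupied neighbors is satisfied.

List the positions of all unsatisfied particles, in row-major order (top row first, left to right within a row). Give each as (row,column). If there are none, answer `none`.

(0,0)2 2/2 ✓
(0,1)2 3/3 ✓
(0,2)2 3/3 ✓
(0,3)2 2/2 ✓
(1,0)2 3/3 ✓
(1,1)2 4/4 ✓
(1,2)2 3/3 ✓
(1,3)2 4/4 ✓
(1,4)2 1/1 ✓
(2,0)2 2/2 ✓
(2,1)2 2/2 ✓
(2,3)2 1/1 ✓
(4,0)2 0/0 ✓
(4,2)2 0/0 ✓
(5,1)2 1/1 ✓
(5,4)1 1/1 ✓
(6,1)2 1/2 ✗
(6,2)1 0/1 ✗
(6,4)1 1/1 ✓

(6,1), (6,2)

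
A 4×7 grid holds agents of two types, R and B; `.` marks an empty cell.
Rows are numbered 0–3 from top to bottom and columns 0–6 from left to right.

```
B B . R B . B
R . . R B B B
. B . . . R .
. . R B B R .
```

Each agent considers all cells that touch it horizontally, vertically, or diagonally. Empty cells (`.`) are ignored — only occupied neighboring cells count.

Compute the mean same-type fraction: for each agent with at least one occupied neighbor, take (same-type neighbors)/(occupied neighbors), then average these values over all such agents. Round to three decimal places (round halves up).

0.410

Row 0: (0,0)B 1/2 · (0,1)B 1/2 · (0,3)R 1/3 · (0,4)B 2/4 · (0,6)B 2/2
Row 1: (1,0)R 0/3 · (1,3)R 1/3 · (1,4)B 2/5 · (1,5)B 4/5 · (1,6)B 2/3
Row 2: (2,1)B 0/2 · (2,5)R 1/5
Row 3: (3,2)R 0/2 · (3,3)B 1/2 · (3,4)B 1/3 · (3,5)R 1/2
Sum over 16 agents: 1/2 + 1/2 + 1/3 + 2/4 + 2/2 + 0/3 + 1/3 + 2/5 + 4/5 + 2/3 + 0/2 + 1/5 + 0/2 + 1/2 + 1/3 + 1/2 = 197/30; mean = 197/30 ÷ 16 = 197/480 = 0.410416… → 0.410.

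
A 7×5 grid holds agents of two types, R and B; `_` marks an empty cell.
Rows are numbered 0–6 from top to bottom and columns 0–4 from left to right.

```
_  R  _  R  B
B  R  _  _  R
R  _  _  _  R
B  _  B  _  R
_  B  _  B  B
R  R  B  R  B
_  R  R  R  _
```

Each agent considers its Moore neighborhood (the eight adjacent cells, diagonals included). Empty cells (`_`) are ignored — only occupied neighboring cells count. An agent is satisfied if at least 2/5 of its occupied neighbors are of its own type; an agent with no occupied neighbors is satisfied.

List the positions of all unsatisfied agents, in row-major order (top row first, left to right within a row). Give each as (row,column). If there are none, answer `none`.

(0,4), (1,0), (2,0), (3,4), (5,2), (5,3)

(0,1)R 1/2 ok
(0,3)R 1/2 ok
(0,4)B 0/2 unhappy
(1,0)B 0/3 unhappy
(1,1)R 2/3 ok
(1,4)R 2/3 ok
(2,0)R 1/3 unhappy
(2,4)R 2/2 ok
(3,0)B 1/2 ok
(3,2)B 2/2 ok
(3,4)R 1/3 unhappy
(4,1)B 3/5 ok
(4,3)B 4/6 ok
(4,4)B 2/4 ok
(5,0)R 2/3 ok
(5,1)R 3/5 ok
(5,2)B 2/7 unhappy
(5,3)R 2/6 unhappy
(5,4)B 2/4 ok
(6,1)R 3/4 ok
(6,2)R 4/5 ok
(6,3)R 2/4 ok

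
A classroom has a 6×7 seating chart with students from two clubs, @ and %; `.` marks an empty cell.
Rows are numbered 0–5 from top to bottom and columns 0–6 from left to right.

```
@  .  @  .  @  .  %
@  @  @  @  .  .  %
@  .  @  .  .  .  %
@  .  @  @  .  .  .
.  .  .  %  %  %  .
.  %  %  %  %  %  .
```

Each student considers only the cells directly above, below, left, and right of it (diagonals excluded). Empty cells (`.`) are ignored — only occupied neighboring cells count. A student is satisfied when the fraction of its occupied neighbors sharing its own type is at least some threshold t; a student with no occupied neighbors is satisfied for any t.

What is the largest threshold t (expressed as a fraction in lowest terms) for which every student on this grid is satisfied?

Row 0: (0,0)@ 1/1 · (0,2)@ 1/1 · (0,4)@ — no occupied neighbors · (0,6)% 1/1
Row 1: (1,0)@ 3/3 · (1,1)@ 2/2 · (1,2)@ 4/4 · (1,3)@ 1/1 · (1,6)% 2/2
Row 2: (2,0)@ 2/2 · (2,2)@ 2/2 · (2,6)% 1/1
Row 3: (3,0)@ 1/1 · (3,2)@ 2/2 · (3,3)@ 1/2
Row 4: (4,3)% 2/3 · (4,4)% 3/3 · (4,5)% 2/2
Row 5: (5,1)% 1/1 · (5,2)% 2/2 · (5,3)% 3/3 · (5,4)% 3/3 · (5,5)% 2/2
The smallest same-type fraction is 1/2 at (3,3), which reduces to 1/2. Any threshold above that leaves this student unsatisfied.

1/2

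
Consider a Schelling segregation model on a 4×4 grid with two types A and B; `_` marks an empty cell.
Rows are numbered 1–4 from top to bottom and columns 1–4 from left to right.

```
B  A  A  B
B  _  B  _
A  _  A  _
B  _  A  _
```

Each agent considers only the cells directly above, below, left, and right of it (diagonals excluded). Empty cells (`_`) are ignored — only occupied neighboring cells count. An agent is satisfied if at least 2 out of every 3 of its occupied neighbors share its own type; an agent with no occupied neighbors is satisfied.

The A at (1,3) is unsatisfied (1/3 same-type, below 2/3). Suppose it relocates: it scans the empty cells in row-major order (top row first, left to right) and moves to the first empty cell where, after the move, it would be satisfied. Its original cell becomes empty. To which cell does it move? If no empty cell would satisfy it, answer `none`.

(3,2)

Vacating (1,3). Empty cells in order:
  (2,2): 1/3 same-type → still unsatisfied.
  (2,4): 0/2 same-type → still unsatisfied.
  (3,2): 2/2 same-type → satisfied — stop here.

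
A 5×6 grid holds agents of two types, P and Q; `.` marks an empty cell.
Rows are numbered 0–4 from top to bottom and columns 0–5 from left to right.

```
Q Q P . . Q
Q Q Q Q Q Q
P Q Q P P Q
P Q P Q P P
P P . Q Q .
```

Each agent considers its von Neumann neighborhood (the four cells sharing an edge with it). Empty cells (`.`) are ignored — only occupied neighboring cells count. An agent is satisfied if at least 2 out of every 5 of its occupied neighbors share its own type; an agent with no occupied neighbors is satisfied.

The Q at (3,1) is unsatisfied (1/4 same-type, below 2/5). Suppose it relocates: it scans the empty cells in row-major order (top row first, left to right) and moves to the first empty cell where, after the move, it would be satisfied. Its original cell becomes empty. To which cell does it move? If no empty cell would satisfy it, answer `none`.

(0,3)

Vacating (3,1). Empty cells in order:
  (0,3): 1/2 same-type → satisfied — stop here.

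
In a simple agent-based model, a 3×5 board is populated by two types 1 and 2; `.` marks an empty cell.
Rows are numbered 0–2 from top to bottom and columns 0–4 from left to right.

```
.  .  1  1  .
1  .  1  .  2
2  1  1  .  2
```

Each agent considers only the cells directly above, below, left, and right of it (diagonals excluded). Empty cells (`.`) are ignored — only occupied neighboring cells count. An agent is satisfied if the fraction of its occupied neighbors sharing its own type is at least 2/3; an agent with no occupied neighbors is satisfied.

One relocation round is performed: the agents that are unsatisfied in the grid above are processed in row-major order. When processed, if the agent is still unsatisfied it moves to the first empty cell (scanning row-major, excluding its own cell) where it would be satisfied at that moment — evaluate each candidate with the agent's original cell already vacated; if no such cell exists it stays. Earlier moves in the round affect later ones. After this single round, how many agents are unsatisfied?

0

Initially unsatisfied (in order): (1,0), (2,0), (2,1).
  (1,0) → (0,0).
  (2,0): no empty cell satisfies it; stays.
  (2,1) → (0,1).
Resulting grid:
1 1 1 1 .
. . 1 . 2
2 . 1 . 2
All satisfied now.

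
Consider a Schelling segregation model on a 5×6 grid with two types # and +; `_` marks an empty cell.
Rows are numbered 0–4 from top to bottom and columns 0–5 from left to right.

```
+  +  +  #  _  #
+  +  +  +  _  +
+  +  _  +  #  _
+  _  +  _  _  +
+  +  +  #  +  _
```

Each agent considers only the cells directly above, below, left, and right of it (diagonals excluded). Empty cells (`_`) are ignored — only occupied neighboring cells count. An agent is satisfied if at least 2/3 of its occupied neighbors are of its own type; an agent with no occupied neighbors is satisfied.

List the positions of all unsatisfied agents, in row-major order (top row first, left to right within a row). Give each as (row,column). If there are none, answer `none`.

(0,0)+ 2/2 ✓
(0,1)+ 3/3 ✓
(0,2)+ 2/3 ✓
(0,3)# 0/2 ✗
(0,5)# 0/1 ✗
(1,0)+ 3/3 ✓
(1,1)+ 4/4 ✓
(1,2)+ 3/3 ✓
(1,3)+ 2/3 ✓
(1,5)+ 0/1 ✗
(2,0)+ 3/3 ✓
(2,1)+ 2/2 ✓
(2,3)+ 1/2 ✗
(2,4)# 0/1 ✗
(3,0)+ 2/2 ✓
(3,2)+ 1/1 ✓
(3,5)+ 0/0 ✓
(4,0)+ 2/2 ✓
(4,1)+ 2/2 ✓
(4,2)+ 2/3 ✓
(4,3)# 0/2 ✗
(4,4)+ 0/1 ✗

(0,3), (0,5), (1,5), (2,3), (2,4), (4,3), (4,4)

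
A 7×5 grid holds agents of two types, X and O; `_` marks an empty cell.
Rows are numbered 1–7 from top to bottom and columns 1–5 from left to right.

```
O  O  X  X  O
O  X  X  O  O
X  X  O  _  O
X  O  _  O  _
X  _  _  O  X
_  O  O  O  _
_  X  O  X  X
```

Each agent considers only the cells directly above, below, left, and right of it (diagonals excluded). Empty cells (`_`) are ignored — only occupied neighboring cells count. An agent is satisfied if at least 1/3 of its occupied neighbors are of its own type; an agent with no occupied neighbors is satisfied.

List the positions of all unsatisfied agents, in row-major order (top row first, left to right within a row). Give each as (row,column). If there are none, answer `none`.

(3,3), (4,2), (5,5), (7,2)

Row 1: (1,1)O 2/2 ok · (1,2)O 1/3 ok · (1,3)X 2/3 ok · (1,4)X 1/3 ok · (1,5)O 1/2 ok
Row 2: (2,1)O 1/3 ok · (2,2)X 2/4 ok · (2,3)X 2/4 ok · (2,4)O 1/3 ok · (2,5)O 3/3 ok
Row 3: (3,1)X 2/3 ok · (3,2)X 2/4 ok · (3,3)O 0/2 unhappy · (3,5)O 1/1 ok
Row 4: (4,1)X 2/3 ok · (4,2)O 0/2 unhappy · (4,4)O 1/1 ok
Row 5: (5,1)X 1/1 ok · (5,4)O 2/3 ok · (5,5)X 0/1 unhappy
Row 6: (6,2)O 1/2 ok · (6,3)O 3/3 ok · (6,4)O 2/3 ok
Row 7: (7,2)X 0/2 unhappy · (7,3)O 1/3 ok · (7,4)X 1/3 ok · (7,5)X 1/1 ok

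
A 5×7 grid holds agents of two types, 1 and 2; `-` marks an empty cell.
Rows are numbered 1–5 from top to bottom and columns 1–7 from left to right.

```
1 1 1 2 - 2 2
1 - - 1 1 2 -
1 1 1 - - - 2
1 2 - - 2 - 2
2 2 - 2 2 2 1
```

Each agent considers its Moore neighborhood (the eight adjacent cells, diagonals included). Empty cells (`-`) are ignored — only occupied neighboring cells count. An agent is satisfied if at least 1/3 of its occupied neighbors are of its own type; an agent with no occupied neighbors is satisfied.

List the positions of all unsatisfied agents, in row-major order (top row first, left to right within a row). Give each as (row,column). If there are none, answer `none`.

(1,4), (2,5), (5,7)

(1,1)1 2/2 satisfied
(1,2)1 3/3 satisfied
(1,3)1 2/3 satisfied
(1,4)2 0/3 not
(1,6)2 2/3 satisfied
(1,7)2 2/2 satisfied
(2,1)1 4/4 satisfied
(2,4)1 3/4 satisfied
(2,5)1 1/4 not
(2,6)2 3/4 satisfied
(3,1)1 3/4 satisfied
(3,2)1 4/5 satisfied
(3,3)1 2/3 satisfied
(3,7)2 2/2 satisfied
(4,1)1 2/5 satisfied
(4,2)2 2/6 satisfied
(4,5)2 3/3 satisfied
(4,7)2 2/3 satisfied
(5,1)2 2/3 satisfied
(5,2)2 2/3 satisfied
(5,4)2 2/2 satisfied
(5,5)2 3/3 satisfied
(5,6)2 3/4 satisfied
(5,7)1 0/2 not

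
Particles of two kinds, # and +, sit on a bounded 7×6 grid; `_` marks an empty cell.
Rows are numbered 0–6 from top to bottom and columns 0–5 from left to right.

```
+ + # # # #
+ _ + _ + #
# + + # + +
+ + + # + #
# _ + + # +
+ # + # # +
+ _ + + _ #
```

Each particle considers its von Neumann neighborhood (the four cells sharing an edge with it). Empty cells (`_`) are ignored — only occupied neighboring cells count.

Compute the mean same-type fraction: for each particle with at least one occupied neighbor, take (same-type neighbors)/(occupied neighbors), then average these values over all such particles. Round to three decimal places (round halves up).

(0,0)+ 2/2
(0,1)+ 1/2
(0,2)# 1/3
(0,3)# 2/2
(0,4)# 2/3
(0,5)# 2/2
(1,0)+ 1/2
(1,2)+ 1/2
(1,4)+ 1/3
(1,5)# 1/3
(2,0)# 0/3
(2,1)+ 2/3
(2,2)+ 3/4
(2,3)# 1/3
(2,4)+ 3/4
(2,5)+ 1/3
(3,0)+ 1/3
(3,1)+ 3/3
(3,2)+ 3/4
(3,3)# 1/4
(3,4)+ 1/4
(3,5)# 0/3
(4,0)# 0/2
(4,2)+ 3/3
(4,3)+ 1/4
(4,4)# 1/4
(4,5)+ 1/3
(5,0)+ 1/3
(5,1)# 0/2
(5,2)+ 2/4
(5,3)# 1/4
(5,4)# 2/3
(5,5)+ 1/3
(6,0)+ 1/1
(6,2)+ 2/2
(6,3)+ 1/2
(6,5)# 0/1
Sum over 37 particles: 2/2 + 1/2 + 1/3 + 2/2 + 2/3 + 2/2 + 1/2 + 1/2 + 1/3 + 1/3 + 0/3 + 2/3 + 3/4 + 1/3 + 3/4 + 1/3 + 1/3 + 3/3 + 3/4 + 1/4 + 1/4 + 0/3 + 0/2 + 3/3 + 1/4 + 1/4 + 1/3 + 1/3 + 0/2 + 2/4 + 1/4 + 2/3 + 1/3 + 1/1 + 2/2 + 1/2 + 0/1 = 18; mean = 18 ÷ 37 = 18/37 = 0.486486… → 0.486.

0.486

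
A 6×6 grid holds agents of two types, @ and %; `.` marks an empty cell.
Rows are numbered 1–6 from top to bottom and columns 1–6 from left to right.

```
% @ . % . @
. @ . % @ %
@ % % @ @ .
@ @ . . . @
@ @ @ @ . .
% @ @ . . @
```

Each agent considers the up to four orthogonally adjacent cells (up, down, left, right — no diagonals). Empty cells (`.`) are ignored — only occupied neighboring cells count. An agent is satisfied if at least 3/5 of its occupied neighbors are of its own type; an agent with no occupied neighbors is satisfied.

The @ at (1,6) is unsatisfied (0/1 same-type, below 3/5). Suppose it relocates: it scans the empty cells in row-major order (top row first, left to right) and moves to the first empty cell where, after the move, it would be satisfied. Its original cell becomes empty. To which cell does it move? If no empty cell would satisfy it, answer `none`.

(2,1)

Vacating (1,6). Empty cells in order:
  (1,3): 1/2 same-type → still unsatisfied.
  (1,5): 1/2 same-type → still unsatisfied.
  (2,1): 2/3 same-type → satisfied — stop here.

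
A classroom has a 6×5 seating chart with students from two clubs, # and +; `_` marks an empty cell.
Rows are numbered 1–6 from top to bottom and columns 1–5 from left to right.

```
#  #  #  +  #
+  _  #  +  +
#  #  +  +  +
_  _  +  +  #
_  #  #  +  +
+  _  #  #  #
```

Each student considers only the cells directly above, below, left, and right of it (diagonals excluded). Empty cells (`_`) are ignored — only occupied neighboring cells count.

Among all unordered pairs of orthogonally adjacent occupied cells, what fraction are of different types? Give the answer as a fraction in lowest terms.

15/34

Scan each occupied cell's neighbors to the right and below so each pair is counted once.
From row 1: 4 unlike of 8 pairs (running 4/8).
From row 2: 3 unlike of 6 pairs (running 7/14).
From row 3: 2 unlike of 7 pairs (running 9/21).
From row 4: 3 unlike of 5 pairs (running 12/26).
From row 5: 3 unlike of 6 pairs (running 15/32).
From row 6: 0 unlike of 2 pairs (running 15/34).
Total adjacent occupied pairs: 34; unlike-type pairs: 15.
15/34 is already in lowest terms.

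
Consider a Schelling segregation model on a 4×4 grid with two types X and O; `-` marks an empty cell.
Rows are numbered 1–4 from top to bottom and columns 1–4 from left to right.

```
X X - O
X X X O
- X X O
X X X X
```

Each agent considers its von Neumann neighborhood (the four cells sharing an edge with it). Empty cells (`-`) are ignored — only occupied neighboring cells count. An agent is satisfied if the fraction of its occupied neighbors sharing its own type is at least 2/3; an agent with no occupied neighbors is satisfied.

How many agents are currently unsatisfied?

Row 1: (1,1)X 2/2 ok · (1,2)X 2/2 ok · (1,4)O 1/1 ok
Row 2: (2,1)X 2/2 ok · (2,2)X 4/4 ok · (2,3)X 2/3 ok · (2,4)O 2/3 ok
Row 3: (3,2)X 3/3 ok · (3,3)X 3/4 ok · (3,4)O 1/3 unhappy
Row 4: (4,1)X 1/1 ok · (4,2)X 3/3 ok · (4,3)X 3/3 ok · (4,4)X 1/2 unhappy
Unsatisfied: (3,4), (4,4) — 2 in total.

2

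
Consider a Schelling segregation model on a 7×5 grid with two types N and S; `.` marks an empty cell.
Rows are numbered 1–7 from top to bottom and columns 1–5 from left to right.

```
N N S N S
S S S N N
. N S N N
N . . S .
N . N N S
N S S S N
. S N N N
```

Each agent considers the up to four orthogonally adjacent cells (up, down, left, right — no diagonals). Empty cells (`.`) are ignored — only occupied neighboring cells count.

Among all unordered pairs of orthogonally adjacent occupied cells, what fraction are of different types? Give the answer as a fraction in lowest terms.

Scan each occupied cell's neighbors to the right and below so each pair is counted once.
From row 1: 6 unlike of 9 pairs (running 6/9).
From row 2: 2 unlike of 8 pairs (running 8/17).
From row 3: 3 unlike of 4 pairs (running 11/21).
From row 4: 1 unlike of 2 pairs (running 12/23).
From row 5: 4 unlike of 6 pairs (running 16/29).
From row 6: 4 unlike of 8 pairs (running 20/37).
From row 7: 1 unlike of 3 pairs (running 21/40).
Total adjacent occupied pairs: 40; unlike-type pairs: 21.
21/40 is already in lowest terms.

21/40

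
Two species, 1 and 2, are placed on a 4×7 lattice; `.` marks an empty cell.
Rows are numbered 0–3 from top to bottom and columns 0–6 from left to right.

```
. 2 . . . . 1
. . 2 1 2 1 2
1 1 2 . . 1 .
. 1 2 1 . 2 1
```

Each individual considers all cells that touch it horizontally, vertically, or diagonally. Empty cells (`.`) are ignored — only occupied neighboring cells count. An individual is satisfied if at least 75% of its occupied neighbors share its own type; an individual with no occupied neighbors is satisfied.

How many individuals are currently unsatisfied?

Row 0: (0,1)2 1/1 satisfied · (0,6)1 1/2 not
Row 1: (1,2)2 2/4 not · (1,3)1 0/3 not · (1,4)2 0/3 not · (1,5)1 2/4 not · (1,6)2 0/3 not
Row 2: (2,0)1 2/2 satisfied · (2,1)1 2/5 not · (2,2)2 2/6 not · (2,5)1 2/5 not
Row 3: (3,1)1 2/4 not · (3,2)2 1/4 not · (3,3)1 0/2 not · (3,5)2 0/2 not · (3,6)1 1/2 not
Unsatisfied: (0,6), (1,2), (1,3), (1,4), (1,5), (1,6), (2,1), (2,2), (2,5), (3,1), (3,2), (3,3), (3,5), (3,6) — 14 in total.

14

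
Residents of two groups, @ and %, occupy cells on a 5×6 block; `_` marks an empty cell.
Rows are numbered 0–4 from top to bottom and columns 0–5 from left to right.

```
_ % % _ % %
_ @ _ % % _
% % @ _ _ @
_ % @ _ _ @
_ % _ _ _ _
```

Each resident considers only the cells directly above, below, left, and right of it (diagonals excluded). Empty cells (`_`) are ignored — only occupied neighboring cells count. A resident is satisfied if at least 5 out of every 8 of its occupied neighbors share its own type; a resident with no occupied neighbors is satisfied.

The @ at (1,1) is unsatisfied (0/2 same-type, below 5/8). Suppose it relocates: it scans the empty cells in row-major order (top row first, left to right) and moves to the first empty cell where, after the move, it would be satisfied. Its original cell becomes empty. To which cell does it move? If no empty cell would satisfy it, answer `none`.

(3,3)

Vacating (1,1). Empty cells in order:
  (0,0): 0/1 same-type → still unsatisfied.
  (0,3): 0/3 same-type → still unsatisfied.
  (1,0): 0/1 same-type → still unsatisfied.
  (1,2): 1/3 same-type → still unsatisfied.
  (1,5): 1/3 same-type → still unsatisfied.
  (2,3): 1/2 same-type → still unsatisfied.
  (2,4): 1/2 same-type → still unsatisfied.
  (3,0): 0/2 same-type → still unsatisfied.
  (3,3): 1/1 same-type → satisfied — stop here.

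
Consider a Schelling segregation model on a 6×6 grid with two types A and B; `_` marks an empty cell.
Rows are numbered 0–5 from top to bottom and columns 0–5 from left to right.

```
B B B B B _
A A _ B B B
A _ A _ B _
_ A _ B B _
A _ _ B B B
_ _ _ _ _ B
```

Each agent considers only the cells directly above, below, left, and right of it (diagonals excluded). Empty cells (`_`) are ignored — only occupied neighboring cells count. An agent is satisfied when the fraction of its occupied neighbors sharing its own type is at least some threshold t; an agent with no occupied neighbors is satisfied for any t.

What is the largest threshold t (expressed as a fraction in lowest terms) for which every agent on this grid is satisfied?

1/2

(0,0)B 1/2
(0,1)B 2/3
(0,2)B 2/2
(0,3)B 3/3
(0,4)B 2/2
(1,0)A 2/3
(1,1)A 1/2
(1,3)B 2/2
(1,4)B 4/4
(1,5)B 1/1
(2,0)A 1/1
(2,2)A — no occupied neighbors
(2,4)B 2/2
(3,1)A — no occupied neighbors
(3,3)B 2/2
(3,4)B 3/3
(4,0)A — no occupied neighbors
(4,3)B 2/2
(4,4)B 3/3
(4,5)B 2/2
(5,5)B 1/1
The smallest same-type fraction is 1/2 at (0,0), which reduces to 1/2. Any threshold above that leaves this agent unsatisfied.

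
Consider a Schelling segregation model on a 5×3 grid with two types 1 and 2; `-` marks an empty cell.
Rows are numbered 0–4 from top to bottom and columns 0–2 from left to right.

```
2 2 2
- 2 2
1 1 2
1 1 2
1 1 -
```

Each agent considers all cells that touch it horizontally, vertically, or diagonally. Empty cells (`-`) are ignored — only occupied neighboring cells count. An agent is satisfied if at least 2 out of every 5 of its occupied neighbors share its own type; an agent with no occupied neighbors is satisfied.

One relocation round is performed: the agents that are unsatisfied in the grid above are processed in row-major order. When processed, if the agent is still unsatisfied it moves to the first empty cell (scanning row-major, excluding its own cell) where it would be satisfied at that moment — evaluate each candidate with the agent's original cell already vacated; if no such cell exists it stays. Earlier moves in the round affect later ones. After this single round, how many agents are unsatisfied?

Initially unsatisfied (in order): (3,2).
  (3,2) → (1,0).
Resulting grid:
2 2 2
2 2 2
1 1 2
1 1 -
1 1 -
All satisfied now.

0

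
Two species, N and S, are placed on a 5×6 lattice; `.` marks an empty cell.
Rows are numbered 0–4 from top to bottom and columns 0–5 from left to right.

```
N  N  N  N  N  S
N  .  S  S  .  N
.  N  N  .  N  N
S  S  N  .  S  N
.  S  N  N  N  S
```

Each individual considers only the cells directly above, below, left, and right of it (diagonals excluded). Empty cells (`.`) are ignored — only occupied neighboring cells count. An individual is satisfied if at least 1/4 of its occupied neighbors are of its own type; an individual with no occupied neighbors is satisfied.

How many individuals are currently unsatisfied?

3

Row 0: (0,0)N 2/2 ok · (0,1)N 2/2 ok · (0,2)N 2/3 ok · (0,3)N 2/3 ok · (0,4)N 1/2 ok · (0,5)S 0/2 unhappy
Row 1: (1,0)N 1/1 ok · (1,2)S 1/3 ok · (1,3)S 1/2 ok · (1,5)N 1/2 ok
Row 2: (2,1)N 1/2 ok · (2,2)N 2/3 ok · (2,4)N 1/2 ok · (2,5)N 3/3 ok
Row 3: (3,0)S 1/1 ok · (3,1)S 2/4 ok · (3,2)N 2/3 ok · (3,4)S 0/3 unhappy · (3,5)N 1/3 ok
Row 4: (4,1)S 1/2 ok · (4,2)N 2/3 ok · (4,3)N 2/2 ok · (4,4)N 1/3 ok · (4,5)S 0/2 unhappy
Unsatisfied: (0,5), (3,4), (4,5) — 3 in total.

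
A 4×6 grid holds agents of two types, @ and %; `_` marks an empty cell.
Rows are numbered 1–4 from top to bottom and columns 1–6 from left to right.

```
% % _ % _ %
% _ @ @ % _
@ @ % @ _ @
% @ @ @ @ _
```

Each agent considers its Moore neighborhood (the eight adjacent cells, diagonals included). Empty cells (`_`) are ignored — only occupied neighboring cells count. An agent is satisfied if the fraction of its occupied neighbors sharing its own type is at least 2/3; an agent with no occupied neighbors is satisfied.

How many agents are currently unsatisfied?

Row 1: (1,1)% 2/2 ✓ · (1,2)% 2/3 ✓ · (1,4)% 1/3 ✗ · (1,6)% 1/1 ✓
Row 2: (2,1)% 2/4 ✗ · (2,3)@ 3/6 ✗ · (2,4)@ 2/5 ✗ · (2,5)% 2/5 ✗
Row 3: (3,1)@ 2/4 ✗ · (3,2)@ 4/7 ✗ · (3,3)% 0/7 ✗ · (3,4)@ 5/7 ✓ · (3,6)@ 1/2 ✗
Row 4: (4,1)% 0/3 ✗ · (4,2)@ 3/5 ✗ · (4,3)@ 4/5 ✓ · (4,4)@ 3/4 ✓ · (4,5)@ 3/3 ✓
Unsatisfied: (1,4), (2,1), (2,3), (2,4), (2,5), (3,1), (3,2), (3,3), (3,6), (4,1), (4,2) — 11 in total.

11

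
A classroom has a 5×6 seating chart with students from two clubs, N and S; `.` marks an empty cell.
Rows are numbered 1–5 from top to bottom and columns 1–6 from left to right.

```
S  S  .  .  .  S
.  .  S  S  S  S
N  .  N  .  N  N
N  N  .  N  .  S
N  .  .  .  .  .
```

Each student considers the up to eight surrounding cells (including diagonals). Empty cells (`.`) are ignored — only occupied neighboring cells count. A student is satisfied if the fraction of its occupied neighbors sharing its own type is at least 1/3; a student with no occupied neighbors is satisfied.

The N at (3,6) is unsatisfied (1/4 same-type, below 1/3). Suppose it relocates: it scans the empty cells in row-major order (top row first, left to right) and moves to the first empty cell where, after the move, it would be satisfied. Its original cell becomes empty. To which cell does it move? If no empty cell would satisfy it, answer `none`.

(2,1)

Vacating (3,6). Empty cells in order:
  (1,3): 0/3 same-type → still unsatisfied.
  (1,4): 0/3 same-type → still unsatisfied.
  (1,5): 0/4 same-type → still unsatisfied.
  (2,1): 1/3 same-type → satisfied — stop here.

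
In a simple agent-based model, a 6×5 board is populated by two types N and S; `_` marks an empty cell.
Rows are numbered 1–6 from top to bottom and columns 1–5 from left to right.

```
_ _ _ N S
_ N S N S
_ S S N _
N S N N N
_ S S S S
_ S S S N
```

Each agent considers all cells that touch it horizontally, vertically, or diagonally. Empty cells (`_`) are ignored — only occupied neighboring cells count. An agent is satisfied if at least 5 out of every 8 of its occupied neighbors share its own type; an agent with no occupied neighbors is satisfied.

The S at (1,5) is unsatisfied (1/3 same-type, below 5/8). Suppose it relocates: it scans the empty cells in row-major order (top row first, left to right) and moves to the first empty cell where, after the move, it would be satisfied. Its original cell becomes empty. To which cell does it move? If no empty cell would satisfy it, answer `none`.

(5,1)

Vacating (1,5). Empty cells in order:
  (1,1): 0/1 same-type → still unsatisfied.
  (1,2): 1/2 same-type → still unsatisfied.
  (1,3): 1/4 same-type → still unsatisfied.
  (2,1): 1/2 same-type → still unsatisfied.
  (3,1): 2/4 same-type → still unsatisfied.
  (3,5): 1/5 same-type → still unsatisfied.
  (5,1): 3/4 same-type → satisfied — stop here.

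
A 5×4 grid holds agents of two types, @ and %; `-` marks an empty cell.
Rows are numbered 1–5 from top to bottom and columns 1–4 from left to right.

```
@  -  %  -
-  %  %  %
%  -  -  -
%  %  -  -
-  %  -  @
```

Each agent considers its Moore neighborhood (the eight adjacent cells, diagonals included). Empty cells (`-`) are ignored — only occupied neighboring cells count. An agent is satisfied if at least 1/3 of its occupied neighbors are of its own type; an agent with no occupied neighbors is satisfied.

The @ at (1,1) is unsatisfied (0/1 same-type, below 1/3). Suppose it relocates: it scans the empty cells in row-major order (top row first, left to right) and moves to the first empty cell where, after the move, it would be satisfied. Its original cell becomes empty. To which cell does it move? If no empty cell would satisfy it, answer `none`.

Vacating (1,1). Empty cells in order:
  (1,2): 0/3 same-type → still unsatisfied.
  (1,4): 0/3 same-type → still unsatisfied.
  (2,1): 0/2 same-type → still unsatisfied.
  (3,2): 0/5 same-type → still unsatisfied.
  (3,3): 0/4 same-type → still unsatisfied.
  (3,4): 0/2 same-type → still unsatisfied.
  (4,3): 1/3 same-type → satisfied — stop here.

(4,3)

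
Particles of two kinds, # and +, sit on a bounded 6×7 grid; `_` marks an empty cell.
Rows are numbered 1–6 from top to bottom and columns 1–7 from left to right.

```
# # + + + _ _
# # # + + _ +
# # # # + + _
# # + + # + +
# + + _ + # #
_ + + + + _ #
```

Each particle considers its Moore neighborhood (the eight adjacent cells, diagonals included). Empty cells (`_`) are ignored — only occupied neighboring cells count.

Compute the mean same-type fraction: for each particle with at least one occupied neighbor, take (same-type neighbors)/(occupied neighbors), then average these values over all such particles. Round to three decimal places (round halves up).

0.717

Row 1: (1,1)# 3/3 · (1,2)# 4/5 · (1,3)+ 2/5 · (1,4)+ 4/5 · (1,5)+ 3/3
Row 2: (2,1)# 5/5 · (2,2)# 7/8 · (2,3)# 5/8 · (2,4)+ 5/8 · (2,5)+ 5/6 · (2,7)+ 1/1
Row 3: (3,1)# 5/5 · (3,2)# 7/8 · (3,3)# 5/8 · (3,4)# 3/8 · (3,5)+ 5/7 · (3,6)+ 5/6
Row 4: (4,1)# 4/5 · (4,2)# 5/8 · (4,3)+ 3/7 · (4,4)+ 4/7 · (4,5)# 2/7 · (4,6)+ 4/7 · (4,7)+ 2/4
Row 5: (5,1)# 2/4 · (5,2)+ 4/7 · (5,3)+ 6/7 · (5,5)+ 4/6 · (5,6)# 3/7 · (5,7)# 2/4
Row 6: (6,2)+ 3/4 · (6,3)+ 4/4 · (6,4)+ 4/4 · (6,5)+ 2/3 · (6,7)# 2/2
Sum over 35 particles: 3/3 + 4/5 + 2/5 + 4/5 + 3/3 + 5/5 + 7/8 + 5/8 + 5/8 + 5/6 + 1/1 + 5/5 + 7/8 + 5/8 + 3/8 + 5/7 + 5/6 + 4/5 + 5/8 + 3/7 + 4/7 + 2/7 + 4/7 + 2/4 + 2/4 + 4/7 + 6/7 + 4/6 + 3/7 + 2/4 + 3/4 + 4/4 + 4/4 + 2/3 + 2/2 = 7029/280; mean = 7029/280 ÷ 35 = 7029/9800 = 0.717244… → 0.717.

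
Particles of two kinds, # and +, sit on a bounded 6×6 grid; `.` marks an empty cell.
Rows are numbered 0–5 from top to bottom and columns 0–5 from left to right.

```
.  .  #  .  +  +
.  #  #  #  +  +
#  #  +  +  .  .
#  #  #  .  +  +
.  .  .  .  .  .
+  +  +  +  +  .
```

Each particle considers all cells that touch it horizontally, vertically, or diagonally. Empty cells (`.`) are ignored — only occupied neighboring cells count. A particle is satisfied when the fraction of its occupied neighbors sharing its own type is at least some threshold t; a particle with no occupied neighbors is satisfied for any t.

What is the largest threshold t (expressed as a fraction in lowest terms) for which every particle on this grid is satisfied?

1/7

(0,2)# 3/3
(0,4)+ 3/4
(0,5)+ 3/3
(1,1)# 4/5
(1,2)# 4/6
(1,3)# 2/6
(1,4)+ 4/5
(1,5)+ 3/3
(2,0)# 4/4
(2,1)# 6/7
(2,2)+ 1/7
(2,3)+ 3/6
(3,0)# 3/3
(3,1)# 4/5
(3,2)# 2/4
(3,4)+ 2/2
(3,5)+ 1/1
(5,0)+ 1/1
(5,1)+ 2/2
(5,2)+ 2/2
(5,3)+ 2/2
(5,4)+ 1/1
The smallest same-type fraction is 1/7 at (2,2), which reduces to 1/7. Any threshold above that leaves this particle unsatisfied.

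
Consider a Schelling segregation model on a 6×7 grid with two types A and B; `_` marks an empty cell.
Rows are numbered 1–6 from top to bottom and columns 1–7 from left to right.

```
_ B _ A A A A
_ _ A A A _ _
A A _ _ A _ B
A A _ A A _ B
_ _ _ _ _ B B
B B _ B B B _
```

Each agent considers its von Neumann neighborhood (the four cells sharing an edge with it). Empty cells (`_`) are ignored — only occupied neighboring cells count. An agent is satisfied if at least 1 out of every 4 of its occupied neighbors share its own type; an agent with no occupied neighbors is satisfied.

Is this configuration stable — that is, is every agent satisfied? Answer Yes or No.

Row 1: (1,2)B 0/0 ✓ · (1,4)A 2/2 ✓ · (1,5)A 3/3 ✓ · (1,6)A 2/2 ✓ · (1,7)A 1/1 ✓
Row 2: (2,3)A 1/1 ✓ · (2,4)A 3/3 ✓ · (2,5)A 3/3 ✓
Row 3: (3,1)A 2/2 ✓ · (3,2)A 2/2 ✓ · (3,5)A 2/2 ✓ · (3,7)B 1/1 ✓
Row 4: (4,1)A 2/2 ✓ · (4,2)A 2/2 ✓ · (4,4)A 1/1 ✓ · (4,5)A 2/2 ✓ · (4,7)B 2/2 ✓
Row 5: (5,6)B 2/2 ✓ · (5,7)B 2/2 ✓
Row 6: (6,1)B 1/1 ✓ · (6,2)B 1/1 ✓ · (6,4)B 1/1 ✓ · (6,5)B 2/2 ✓ · (6,6)B 2/2 ✓
All meet the threshold, so the configuration is stable.

Yes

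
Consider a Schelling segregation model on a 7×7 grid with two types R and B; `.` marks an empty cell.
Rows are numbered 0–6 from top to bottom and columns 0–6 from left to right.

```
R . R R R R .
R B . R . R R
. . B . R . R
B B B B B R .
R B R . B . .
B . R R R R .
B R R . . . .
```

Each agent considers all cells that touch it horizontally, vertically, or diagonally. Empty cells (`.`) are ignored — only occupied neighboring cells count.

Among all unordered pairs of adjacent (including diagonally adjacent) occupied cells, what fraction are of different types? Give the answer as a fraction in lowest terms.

22/63

Scan each occupied cell's neighbors to the right and below (and the two forward diagonals) so each pair is counted once.
From row 0: 2 unlike of 12 pairs (running 2/12).
From row 1: 2 unlike of 8 pairs (running 4/20).
From row 2: 2 unlike of 7 pairs (running 6/27).
From row 3: 7 unlike of 16 pairs (running 13/43).
From row 4: 7 unlike of 10 pairs (running 20/53).
From row 5: 1 unlike of 8 pairs (running 21/61).
From row 6: 1 unlike of 2 pairs (running 22/63).
Total adjacent occupied pairs: 63; unlike-type pairs: 22.
22/63 is already in lowest terms.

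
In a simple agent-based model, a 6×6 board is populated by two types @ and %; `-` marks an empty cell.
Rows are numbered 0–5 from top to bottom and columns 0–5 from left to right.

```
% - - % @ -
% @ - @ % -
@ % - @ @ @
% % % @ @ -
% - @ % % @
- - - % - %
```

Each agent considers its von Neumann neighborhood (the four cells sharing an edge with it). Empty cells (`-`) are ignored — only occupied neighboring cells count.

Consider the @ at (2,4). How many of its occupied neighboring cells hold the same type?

3

Occupied neighbors of (2,4): (1,4)=%, (3,4)=@, (2,3)=@, (2,5)=@.
Same type (@): 3 of 4.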